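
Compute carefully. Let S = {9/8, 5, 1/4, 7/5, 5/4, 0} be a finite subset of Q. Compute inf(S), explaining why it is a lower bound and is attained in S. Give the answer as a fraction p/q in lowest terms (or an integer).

S is finite, so inf(S) = min(S).
Sorted increasing:
0, 1/4, 9/8, 5/4, 7/5, 5
The extremum is 0.
For every x in S, x >= 0. And 0 is in S, so it is attained.
Therefore inf(S) = 0.

0


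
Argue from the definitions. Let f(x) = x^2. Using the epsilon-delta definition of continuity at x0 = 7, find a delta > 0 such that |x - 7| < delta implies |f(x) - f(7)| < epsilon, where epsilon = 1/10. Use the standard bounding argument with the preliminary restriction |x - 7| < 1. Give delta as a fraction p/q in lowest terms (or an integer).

Factor: |x^2 - (7)^2| = |x - 7| * |x + 7|.
Impose |x - 7| < 1 first. Then |x + 7| = |(x - 7) + 2*(7)| <= |x - 7| + 2*|7| < 1 + 14 = 15.
So |x^2 - (7)^2| < delta * 15.
We need delta * 15 <= 1/10, i.e. delta <= 1/10/15 = 1/150.
Since 1/150 < 1, this is tighter than 1; take delta = 1/150.
So delta = 1/150 works.

1/150


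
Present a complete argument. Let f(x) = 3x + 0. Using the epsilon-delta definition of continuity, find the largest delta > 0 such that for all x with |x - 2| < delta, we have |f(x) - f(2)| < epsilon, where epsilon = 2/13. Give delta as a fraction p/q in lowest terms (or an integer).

We compute f(2) = 3*(2) + 0 = 6.
|f(x) - f(2)| = |3x + 0 - (6)| = |3(x - 2)| = 3|x - 2|.
We need 3|x - 2| < 2/13, i.e. |x - 2| < 2/13 / 3 = 2/39.
So any delta <= 2/39 works. Conversely, if delta > 2/39, then x = 2 + 2/39 satisfies |x - 2| = 2/39 < delta but |f(x) - f(2)| = 3 * 2/39 = 2/13, which is not < 2/13; so no larger delta works.
Hence the largest such delta is 2/39.

2/39


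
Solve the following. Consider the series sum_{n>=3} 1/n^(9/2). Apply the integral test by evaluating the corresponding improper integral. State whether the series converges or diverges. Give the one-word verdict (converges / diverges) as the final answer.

Let f(x) = x^(-9/2). Then f is positive, continuous, and decreasing on [3, infinity), so the integral test applies.
Compute the improper integral int_{3}^infinity f(x) dx:
  antiderivative F(x) = -2/(7*x^(7/2)).
  As x -> infinity, F(x) -> 0 (since p = 9/2 > 1).
  So int = F(infinity) - F(3) = 0 - (-2*sqrt(3)/567) = 2*sqrt(3)/567.
  Finite, so by the integral test, the series converges.

converges


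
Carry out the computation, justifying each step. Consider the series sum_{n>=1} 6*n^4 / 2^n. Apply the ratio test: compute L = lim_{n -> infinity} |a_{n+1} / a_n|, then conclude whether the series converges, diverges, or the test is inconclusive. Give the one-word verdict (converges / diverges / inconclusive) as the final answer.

Let a_n denote the general term. Form the ratio a_{n+1}/a_n and simplify:
a_{n+1}/a_n = (n + 1)^4/(2*n^4)
Take the limit as n -> infinity: L = 1/2.
Since L = 1/2 < 1, the ratio test implies the series converges.

converges


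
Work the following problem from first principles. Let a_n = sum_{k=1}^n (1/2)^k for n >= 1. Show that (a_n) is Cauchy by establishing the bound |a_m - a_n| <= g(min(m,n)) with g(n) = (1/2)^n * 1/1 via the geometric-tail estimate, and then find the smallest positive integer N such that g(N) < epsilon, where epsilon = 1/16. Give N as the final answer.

For m > n >= 1: |a_m - a_n| = sum_{k=n+1}^m (1/2)^k < sum_{k=n+1}^infinity (1/2)^k = (1/2)^(n+1) / (1 - 1/2) = (1/2)^n * (1/2) * (2/1) = (1/2)^n * 1/1.
So g(n) = (1/2)^n / 1. Since g(n) -> 0, (a_n) is Cauchy.
Now solve g(N) < 1/16: (1/2)^N / 1 < 1/16 <=> 2^N > 1 / (1 * 1/16) = 16.
Check powers of 2: 2^4 = 16 <= 16, 2^5 = 32 > 16.
So the smallest such N is 5. Check: g(5) = 1/(1 * 32) = 1/32 < 1/16.

5


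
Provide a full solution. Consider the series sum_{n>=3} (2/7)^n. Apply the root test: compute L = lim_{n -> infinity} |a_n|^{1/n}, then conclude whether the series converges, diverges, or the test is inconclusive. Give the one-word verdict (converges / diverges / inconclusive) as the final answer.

Let a_n denote the general term. Form |a_n|^(1/n) and simplify:
|a_n|^(1/n) = 2/7
Take the limit as n -> infinity: L = 2/7.
Since L = 2/7 < 1, the root test implies convergence.

converges


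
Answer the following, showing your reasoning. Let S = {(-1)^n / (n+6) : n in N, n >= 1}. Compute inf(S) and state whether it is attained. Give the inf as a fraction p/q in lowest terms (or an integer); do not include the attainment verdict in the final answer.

Analysis:
- Values: -1/7, 1/8, -1/9, 1/10, -1/11, ...
- Positive terms (even n): 1/(2+6), 1/(4+6), ... decreasing -> max = 1/8 (n=2).
- Negative terms (odd n): -1/(1+6), -1/(3+6), ... increasing -> min = -1/7 (n=1).
- So sup = 1/8 (attained at n=2); inf = -1/7 (attained at n=1).
Conclusion: inf(S) = -1/7, attained in S.

-1/7


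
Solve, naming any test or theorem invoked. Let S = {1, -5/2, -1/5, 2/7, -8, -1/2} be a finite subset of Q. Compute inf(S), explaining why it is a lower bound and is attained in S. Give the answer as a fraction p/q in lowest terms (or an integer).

S is finite, so inf(S) = min(S).
Sorted increasing:
-8, -5/2, -1/2, -1/5, 2/7, 1
The extremum is -8.
For every x in S, x >= -8. And -8 is in S, so it is attained.
Therefore inf(S) = -8.

-8


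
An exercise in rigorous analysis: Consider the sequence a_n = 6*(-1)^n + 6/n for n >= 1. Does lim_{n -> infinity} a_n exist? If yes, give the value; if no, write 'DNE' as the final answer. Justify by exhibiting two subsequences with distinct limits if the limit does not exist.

Examine the behaviour of a_n along subsequences.
a_{2k} = 6 + 6/(2k) -> 6. a_{2k+1} = -6 + 6/(2k+1) -> -6.
Since these two subsequential limits are 6 and -6, distinct, the full sequence cannot converge (a convergent sequence has all subsequences tending to the same limit). So lim a_n does not exist.

DNE


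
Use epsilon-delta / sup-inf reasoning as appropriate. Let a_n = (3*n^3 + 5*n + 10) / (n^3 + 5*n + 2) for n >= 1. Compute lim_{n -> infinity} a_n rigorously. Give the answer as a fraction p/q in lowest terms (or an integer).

Divide numerator and denominator by n^3, the highest power:
numerator / n^3 = 3 + 5/n^2 + 10/n^3
denominator / n^3 = 1 + 5/n^2 + 2/n^3
As n -> infinity, all terms of the form c/n^k (k >= 1) tend to 0.
So numerator / n^3 -> 3 and denominator / n^3 -> 1.
Therefore lim a_n = 3.

3


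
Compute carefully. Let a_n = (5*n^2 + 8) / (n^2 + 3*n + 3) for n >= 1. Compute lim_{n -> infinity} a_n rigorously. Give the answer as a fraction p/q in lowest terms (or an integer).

Divide numerator and denominator by n^2, the highest power:
numerator / n^2 = 5 + 8/n^2
denominator / n^2 = 1 + 3/n + 3/n^2
As n -> infinity, all terms of the form c/n^k (k >= 1) tend to 0.
So numerator / n^2 -> 5 and denominator / n^2 -> 1.
Therefore lim a_n = 5.

5


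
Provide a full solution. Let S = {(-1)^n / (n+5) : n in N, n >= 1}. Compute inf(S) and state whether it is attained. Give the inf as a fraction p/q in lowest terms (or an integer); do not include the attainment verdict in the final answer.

Analysis:
- Values: -1/6, 1/7, -1/8, 1/9, -1/10, ...
- Positive terms (even n): 1/(2+5), 1/(4+5), ... decreasing -> max = 1/7 (n=2).
- Negative terms (odd n): -1/(1+5), -1/(3+5), ... increasing -> min = -1/6 (n=1).
- So sup = 1/7 (attained at n=2); inf = -1/6 (attained at n=1).
Conclusion: inf(S) = -1/6, attained in S.

-1/6


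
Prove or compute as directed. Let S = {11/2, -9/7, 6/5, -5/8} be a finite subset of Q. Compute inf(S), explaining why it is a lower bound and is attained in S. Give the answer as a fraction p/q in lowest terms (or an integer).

S is finite, so inf(S) = min(S).
Sorted increasing:
-9/7, -5/8, 6/5, 11/2
The extremum is -9/7.
For every x in S, x >= -9/7. And -9/7 is in S, so it is attained.
Therefore inf(S) = -9/7.

-9/7


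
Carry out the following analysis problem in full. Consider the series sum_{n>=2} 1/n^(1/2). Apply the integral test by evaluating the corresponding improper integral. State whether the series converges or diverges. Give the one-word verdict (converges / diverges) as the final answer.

Let f(x) = 1/sqrt(x). Then f is positive, continuous, and decreasing on [2, infinity), so the integral test applies.
Compute the improper integral int_{2}^infinity f(x) dx:
  antiderivative F(x) = 2*sqrt(x).
  As x -> infinity, F(x) -> infinity (since p = 1/2 < 1).
  So the integral diverges. By the integral test, the series diverges.

diverges


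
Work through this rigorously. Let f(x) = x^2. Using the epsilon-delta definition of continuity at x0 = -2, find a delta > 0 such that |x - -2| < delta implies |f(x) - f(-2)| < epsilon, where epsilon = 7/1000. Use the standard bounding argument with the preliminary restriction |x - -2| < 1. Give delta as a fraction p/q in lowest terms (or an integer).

Factor: |x^2 - (-2)^2| = |x - -2| * |x + -2|.
Impose |x - -2| < 1 first. Then |x + -2| = |(x - -2) + 2*(-2)| <= |x - -2| + 2*|-2| < 1 + 4 = 5.
So |x^2 - (-2)^2| < delta * 5.
We need delta * 5 <= 7/1000, i.e. delta <= 7/1000/5 = 7/5000.
Since 7/5000 < 1, this is tighter than 1; take delta = 7/5000.
So delta = 7/5000 works.

7/5000


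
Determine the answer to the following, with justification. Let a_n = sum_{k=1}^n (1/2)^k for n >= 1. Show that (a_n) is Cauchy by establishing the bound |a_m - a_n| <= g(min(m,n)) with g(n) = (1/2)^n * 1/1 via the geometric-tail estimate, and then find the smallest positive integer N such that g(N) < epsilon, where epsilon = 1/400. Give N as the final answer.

For m > n >= 1: |a_m - a_n| = sum_{k=n+1}^m (1/2)^k < sum_{k=n+1}^infinity (1/2)^k = (1/2)^(n+1) / (1 - 1/2) = (1/2)^n * (1/2) * (2/1) = (1/2)^n * 1/1.
So g(n) = (1/2)^n / 1. Since g(n) -> 0, (a_n) is Cauchy.
Now solve g(N) < 1/400: (1/2)^N / 1 < 1/400 <=> 2^N > 1 / (1 * 1/400) = 400.
Check powers of 2: 2^8 = 256 <= 400, 2^9 = 512 > 400.
So the smallest such N is 9. Check: g(9) = 1/(1 * 512) = 1/512 < 1/400.

9


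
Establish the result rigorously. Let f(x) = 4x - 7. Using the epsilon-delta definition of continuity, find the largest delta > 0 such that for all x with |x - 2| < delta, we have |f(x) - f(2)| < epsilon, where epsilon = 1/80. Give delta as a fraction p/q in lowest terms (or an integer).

We compute f(2) = 4*(2) - 7 = 1.
|f(x) - f(2)| = |4x - 7 - (1)| = |4(x - 2)| = 4|x - 2|.
We need 4|x - 2| < 1/80, i.e. |x - 2| < 1/80 / 4 = 1/320.
So any delta <= 1/320 works. Conversely, if delta > 1/320, then x = 2 + 1/320 satisfies |x - 2| = 1/320 < delta but |f(x) - f(2)| = 4 * 1/320 = 1/80, which is not < 1/80; so no larger delta works.
Hence the largest such delta is 1/320.

1/320


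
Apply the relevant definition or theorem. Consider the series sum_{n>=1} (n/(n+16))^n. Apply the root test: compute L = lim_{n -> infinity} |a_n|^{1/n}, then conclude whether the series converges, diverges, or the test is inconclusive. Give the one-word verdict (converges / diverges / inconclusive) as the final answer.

Let a_n denote the general term. Form |a_n|^(1/n) and simplify:
|a_n|^(1/n) = n/(n + 16)
Take the limit as n -> infinity: L = 1.
Since L = 1, the root test is inconclusive. (In fact a_n = (n/(n+16))^n -> e^(-16) != 0, so the nth-term test shows divergence; but the root test itself gives no conclusion.)

inconclusive


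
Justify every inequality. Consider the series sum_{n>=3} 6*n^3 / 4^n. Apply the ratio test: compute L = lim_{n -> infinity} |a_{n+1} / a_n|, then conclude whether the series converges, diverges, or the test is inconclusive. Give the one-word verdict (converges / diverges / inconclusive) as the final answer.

Let a_n denote the general term. Form the ratio a_{n+1}/a_n and simplify:
a_{n+1}/a_n = (n + 1)^3/(4*n^3)
Take the limit as n -> infinity: L = 1/4.
Since L = 1/4 < 1, the ratio test implies the series converges.

converges


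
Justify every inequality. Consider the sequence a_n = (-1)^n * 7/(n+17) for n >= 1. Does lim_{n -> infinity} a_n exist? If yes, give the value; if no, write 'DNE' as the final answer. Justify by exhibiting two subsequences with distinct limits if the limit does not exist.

Examine the behaviour of a_n along subsequences.
Even-n subsequence a_{2k} = 7/(2k+17) -> 0. Odd-n subsequence a_{2k+1} = -7/(2k+18) -> 0. Both tend to 0, which suggests the limit is 0; verify directly.
|a_n - 0| = 7/(n+17) < 7/n for every n >= 1.
Given epsilon > 0, choose a positive integer N > 7/epsilon. Then for all n >= N, |a_n| < 7/n <= 7/N < epsilon.
So by the definition of the limit, lim a_n exists and equals 0.

0


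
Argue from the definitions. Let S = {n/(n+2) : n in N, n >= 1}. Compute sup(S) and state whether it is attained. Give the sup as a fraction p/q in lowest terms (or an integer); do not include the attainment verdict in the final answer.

Analysis:
- Values: 1/3, 1/2, 3/5, 2/3, ... strictly increasing.
- Minimum is 1/3 (n=1); inf = 1/3 (attained).
- n/(n+2) = 1 - 2/(n+2) -> 1 from below as n -> infinity, and never equals 1.
- So sup = 1 (not attained).
Conclusion: sup(S) = 1, not attained in S.

1


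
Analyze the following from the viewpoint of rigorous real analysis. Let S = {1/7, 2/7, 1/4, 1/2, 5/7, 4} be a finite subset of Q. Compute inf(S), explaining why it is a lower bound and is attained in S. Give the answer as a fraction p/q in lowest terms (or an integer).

S is finite, so inf(S) = min(S).
Sorted increasing:
1/7, 1/4, 2/7, 1/2, 5/7, 4
The extremum is 1/7.
For every x in S, x >= 1/7. And 1/7 is in S, so it is attained.
Therefore inf(S) = 1/7.

1/7


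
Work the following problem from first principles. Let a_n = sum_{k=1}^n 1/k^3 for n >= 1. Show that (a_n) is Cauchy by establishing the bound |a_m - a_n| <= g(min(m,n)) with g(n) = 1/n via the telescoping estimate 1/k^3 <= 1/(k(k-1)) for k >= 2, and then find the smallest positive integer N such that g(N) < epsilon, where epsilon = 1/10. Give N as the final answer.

For m > n >= 1: |a_m - a_n| = sum_{k=n+1}^m 1/k^3.
Use 1/k^3 <= 1/(k(k-1)) = 1/(k-1) - 1/k for k >= 2 (which holds since k^3 >= k^2 >= k(k-1) for k >= 2):
sum_{k=n+1}^m 1/k^3 <= sum_{k=n+1}^m (1/(k-1) - 1/k) = 1/n - 1/m <= 1/n.
By symmetry the same bound holds with n,m swapped, so |a_m - a_n| <= 1/min(m,n) = g(min(m,n)). Since g(n) -> 0, (a_n) is Cauchy.
Now solve g(N) < 1/10: 1/N < 1/10 <=> N > 1/(1/10) = 10.
The smallest integer strictly greater than 10 is N = 11.
Check: g(11) = 1/11 < 1/10; g(10) = 1/10 >= 1/10. So N = 11.

11


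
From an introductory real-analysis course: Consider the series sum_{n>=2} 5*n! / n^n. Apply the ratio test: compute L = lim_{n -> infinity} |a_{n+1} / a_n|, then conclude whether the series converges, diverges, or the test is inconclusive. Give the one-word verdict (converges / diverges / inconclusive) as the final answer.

Let a_n denote the general term. Form the ratio a_{n+1}/a_n and simplify:
a_{n+1}/a_n = (n/(n + 1))^n
Take the limit as n -> infinity: L = exp(-1).
Since L = exp(-1) < 1, the ratio test implies the series converges.

converges


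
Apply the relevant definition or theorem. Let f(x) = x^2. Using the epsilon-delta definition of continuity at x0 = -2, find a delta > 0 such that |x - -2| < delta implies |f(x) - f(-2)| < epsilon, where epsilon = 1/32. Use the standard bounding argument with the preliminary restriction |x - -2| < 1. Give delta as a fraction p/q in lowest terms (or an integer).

Factor: |x^2 - (-2)^2| = |x - -2| * |x + -2|.
Impose |x - -2| < 1 first. Then |x + -2| = |(x - -2) + 2*(-2)| <= |x - -2| + 2*|-2| < 1 + 4 = 5.
So |x^2 - (-2)^2| < delta * 5.
We need delta * 5 <= 1/32, i.e. delta <= 1/32/5 = 1/160.
Since 1/160 < 1, this is tighter than 1; take delta = 1/160.
So delta = 1/160 works.

1/160


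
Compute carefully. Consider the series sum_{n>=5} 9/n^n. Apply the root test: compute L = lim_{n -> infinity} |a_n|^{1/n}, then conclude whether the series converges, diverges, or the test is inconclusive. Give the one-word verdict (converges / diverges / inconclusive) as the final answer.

Let a_n denote the general term. Form |a_n|^(1/n) and simplify:
|a_n|^(1/n) = 3^(2/n)/n
Take the limit as n -> infinity: L = 0.
Since L = 0 < 1, the root test implies convergence.

converges


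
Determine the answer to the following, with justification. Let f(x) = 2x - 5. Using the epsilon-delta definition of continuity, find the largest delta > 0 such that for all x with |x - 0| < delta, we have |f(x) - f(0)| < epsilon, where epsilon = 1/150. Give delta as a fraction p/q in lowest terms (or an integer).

We compute f(0) = 2*(0) - 5 = -5.
|f(x) - f(0)| = |2x - 5 - (-5)| = |2(x - 0)| = 2|x - 0|.
We need 2|x - 0| < 1/150, i.e. |x - 0| < 1/150 / 2 = 1/300.
So any delta <= 1/300 works. Conversely, if delta > 1/300, then x = 0 + 1/300 satisfies |x - 0| = 1/300 < delta but |f(x) - f(0)| = 2 * 1/300 = 1/150, which is not < 1/150; so no larger delta works.
Hence the largest such delta is 1/300.

1/300


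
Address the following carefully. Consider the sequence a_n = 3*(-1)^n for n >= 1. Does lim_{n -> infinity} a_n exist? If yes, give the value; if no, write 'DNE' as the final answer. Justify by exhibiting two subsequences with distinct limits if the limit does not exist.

Examine the behaviour of a_n along subsequences.
Even-n subsequence a_{2k} = 3 -> 3. Odd-n subsequence a_{2k+1} = -3 -> -3.
Since these two subsequential limits are 3 and -3, distinct, the full sequence cannot converge (a convergent sequence has all subsequences tending to the same limit). So lim a_n does not exist.

DNE


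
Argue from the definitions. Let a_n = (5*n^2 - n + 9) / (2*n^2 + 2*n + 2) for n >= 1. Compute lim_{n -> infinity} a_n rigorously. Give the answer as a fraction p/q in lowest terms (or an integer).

Divide numerator and denominator by n^2, the highest power:
numerator / n^2 = 5 - 1/n + 9/n^2
denominator / n^2 = 2 + 2/n + 2/n^2
As n -> infinity, all terms of the form c/n^k (k >= 1) tend to 0.
So numerator / n^2 -> 5 and denominator / n^2 -> 2.
Therefore lim a_n = 5/2.

5/2


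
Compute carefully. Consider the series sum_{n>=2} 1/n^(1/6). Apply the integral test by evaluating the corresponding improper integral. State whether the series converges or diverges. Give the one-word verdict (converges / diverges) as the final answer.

Let f(x) = x^(-1/6). Then f is positive, continuous, and decreasing on [2, infinity), so the integral test applies.
Compute the improper integral int_{2}^infinity f(x) dx:
  antiderivative F(x) = 6*x^(5/6)/5.
  As x -> infinity, F(x) -> infinity (since p = 1/6 < 1).
  So the integral diverges. By the integral test, the series diverges.

diverges


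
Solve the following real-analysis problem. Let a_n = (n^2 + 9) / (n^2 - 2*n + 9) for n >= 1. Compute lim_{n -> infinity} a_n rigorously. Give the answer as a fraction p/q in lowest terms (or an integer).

Divide numerator and denominator by n^2, the highest power:
numerator / n^2 = 1 + 9/n^2
denominator / n^2 = 1 - 2/n + 9/n^2
As n -> infinity, all terms of the form c/n^k (k >= 1) tend to 0.
So numerator / n^2 -> 1 and denominator / n^2 -> 1.
Therefore lim a_n = 1.

1


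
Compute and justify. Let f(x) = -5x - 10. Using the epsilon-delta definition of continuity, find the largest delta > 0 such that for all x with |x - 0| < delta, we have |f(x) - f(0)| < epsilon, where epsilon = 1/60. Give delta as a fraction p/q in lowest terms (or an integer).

We compute f(0) = -5*(0) - 10 = -10.
|f(x) - f(0)| = |-5x - 10 - (-10)| = |-5(x - 0)| = 5|x - 0|.
We need 5|x - 0| < 1/60, i.e. |x - 0| < 1/60 / 5 = 1/300.
So any delta <= 1/300 works. Conversely, if delta > 1/300, then x = 0 + 1/300 satisfies |x - 0| = 1/300 < delta but |f(x) - f(0)| = 5 * 1/300 = 1/60, which is not < 1/60; so no larger delta works.
Hence the largest such delta is 1/300.

1/300


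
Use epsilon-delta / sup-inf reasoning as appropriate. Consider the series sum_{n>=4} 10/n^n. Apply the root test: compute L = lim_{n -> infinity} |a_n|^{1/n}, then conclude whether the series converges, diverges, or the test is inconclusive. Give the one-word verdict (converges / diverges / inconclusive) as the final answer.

Let a_n denote the general term. Form |a_n|^(1/n) and simplify:
|a_n|^(1/n) = 10^(1/n)/n
Take the limit as n -> infinity: L = 0.
Since L = 0 < 1, the root test implies convergence.

converges


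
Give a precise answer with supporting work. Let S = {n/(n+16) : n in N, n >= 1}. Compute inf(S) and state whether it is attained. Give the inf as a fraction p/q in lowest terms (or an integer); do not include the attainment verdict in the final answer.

Analysis:
- Values: 1/17, 1/9, 3/19, 1/5, ... strictly increasing.
- Minimum is 1/17 (n=1); inf = 1/17 (attained).
- n/(n+16) = 1 - 16/(n+16) -> 1 from below as n -> infinity, and never equals 1.
- So sup = 1 (not attained).
Conclusion: inf(S) = 1/17, attained in S.

1/17


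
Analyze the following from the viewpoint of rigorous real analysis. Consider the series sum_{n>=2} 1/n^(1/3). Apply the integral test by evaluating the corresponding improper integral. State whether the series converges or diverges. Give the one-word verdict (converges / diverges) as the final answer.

Let f(x) = x^(-1/3). Then f is positive, continuous, and decreasing on [2, infinity), so the integral test applies.
Compute the improper integral int_{2}^infinity f(x) dx:
  antiderivative F(x) = 3*x^(2/3)/2.
  As x -> infinity, F(x) -> infinity (since p = 1/3 < 1).
  So the integral diverges. By the integral test, the series diverges.

diverges


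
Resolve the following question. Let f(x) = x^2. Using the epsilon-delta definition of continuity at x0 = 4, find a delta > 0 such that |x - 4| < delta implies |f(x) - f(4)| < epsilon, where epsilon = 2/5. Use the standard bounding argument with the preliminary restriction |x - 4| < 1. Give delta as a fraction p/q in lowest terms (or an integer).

Factor: |x^2 - (4)^2| = |x - 4| * |x + 4|.
Impose |x - 4| < 1 first. Then |x + 4| = |(x - 4) + 2*(4)| <= |x - 4| + 2*|4| < 1 + 8 = 9.
So |x^2 - (4)^2| < delta * 9.
We need delta * 9 <= 2/5, i.e. delta <= 2/5/9 = 2/45.
Since 2/45 < 1, this is tighter than 1; take delta = 2/45.
So delta = 2/45 works.

2/45


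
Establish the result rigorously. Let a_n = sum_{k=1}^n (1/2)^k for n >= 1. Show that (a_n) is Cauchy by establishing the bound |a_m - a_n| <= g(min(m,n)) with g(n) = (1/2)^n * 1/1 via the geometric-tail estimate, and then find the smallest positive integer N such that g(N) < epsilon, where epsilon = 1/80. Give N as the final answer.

For m > n >= 1: |a_m - a_n| = sum_{k=n+1}^m (1/2)^k < sum_{k=n+1}^infinity (1/2)^k = (1/2)^(n+1) / (1 - 1/2) = (1/2)^n * (1/2) * (2/1) = (1/2)^n * 1/1.
So g(n) = (1/2)^n / 1. Since g(n) -> 0, (a_n) is Cauchy.
Now solve g(N) < 1/80: (1/2)^N / 1 < 1/80 <=> 2^N > 1 / (1 * 1/80) = 80.
Check powers of 2: 2^6 = 64 <= 80, 2^7 = 128 > 80.
So the smallest such N is 7. Check: g(7) = 1/(1 * 128) = 1/128 < 1/80.

7


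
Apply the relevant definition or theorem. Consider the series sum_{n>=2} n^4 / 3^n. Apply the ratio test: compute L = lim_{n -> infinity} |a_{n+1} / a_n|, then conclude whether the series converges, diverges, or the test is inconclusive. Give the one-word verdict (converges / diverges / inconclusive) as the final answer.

Let a_n denote the general term. Form the ratio a_{n+1}/a_n and simplify:
a_{n+1}/a_n = (n + 1)^4/(3*n^4)
Take the limit as n -> infinity: L = 1/3.
Since L = 1/3 < 1, the ratio test implies the series converges.

converges


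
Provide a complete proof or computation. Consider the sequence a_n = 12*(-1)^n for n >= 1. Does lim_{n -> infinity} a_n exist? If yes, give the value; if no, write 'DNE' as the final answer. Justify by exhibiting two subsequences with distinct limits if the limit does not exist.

Examine the behaviour of a_n along subsequences.
Even-n subsequence a_{2k} = 12 -> 12. Odd-n subsequence a_{2k+1} = -12 -> -12.
Since these two subsequential limits are 12 and -12, distinct, the full sequence cannot converge (a convergent sequence has all subsequences tending to the same limit). So lim a_n does not exist.

DNE


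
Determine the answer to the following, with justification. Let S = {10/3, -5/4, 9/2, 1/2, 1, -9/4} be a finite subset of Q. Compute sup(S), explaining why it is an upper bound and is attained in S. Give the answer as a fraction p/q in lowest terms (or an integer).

S is finite, so sup(S) = max(S).
Sorted decreasing:
9/2, 10/3, 1, 1/2, -5/4, -9/4
The extremum is 9/2.
For every x in S, x <= 9/2. And 9/2 is in S, so it is attained.
Therefore sup(S) = 9/2.

9/2


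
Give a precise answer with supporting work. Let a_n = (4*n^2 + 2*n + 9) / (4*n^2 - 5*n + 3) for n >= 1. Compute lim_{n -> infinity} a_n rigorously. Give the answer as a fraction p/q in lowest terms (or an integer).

Divide numerator and denominator by n^2, the highest power:
numerator / n^2 = 4 + 2/n + 9/n^2
denominator / n^2 = 4 - 5/n + 3/n^2
As n -> infinity, all terms of the form c/n^k (k >= 1) tend to 0.
So numerator / n^2 -> 4 and denominator / n^2 -> 4.
Therefore lim a_n = 1.

1


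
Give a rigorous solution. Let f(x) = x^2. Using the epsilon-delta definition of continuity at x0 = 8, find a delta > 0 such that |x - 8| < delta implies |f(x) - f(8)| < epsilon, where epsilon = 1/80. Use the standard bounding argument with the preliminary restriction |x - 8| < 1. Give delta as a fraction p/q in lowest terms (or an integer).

Factor: |x^2 - (8)^2| = |x - 8| * |x + 8|.
Impose |x - 8| < 1 first. Then |x + 8| = |(x - 8) + 2*(8)| <= |x - 8| + 2*|8| < 1 + 16 = 17.
So |x^2 - (8)^2| < delta * 17.
We need delta * 17 <= 1/80, i.e. delta <= 1/80/17 = 1/1360.
Since 1/1360 < 1, this is tighter than 1; take delta = 1/1360.
So delta = 1/1360 works.

1/1360


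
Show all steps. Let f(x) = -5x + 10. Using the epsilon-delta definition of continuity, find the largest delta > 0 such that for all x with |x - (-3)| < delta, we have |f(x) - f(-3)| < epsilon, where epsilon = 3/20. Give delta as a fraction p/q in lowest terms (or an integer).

We compute f(-3) = -5*(-3) + 10 = 25.
|f(x) - f(-3)| = |-5x + 10 - (25)| = |-5(x - (-3))| = 5|x - (-3)|.
We need 5|x - (-3)| < 3/20, i.e. |x - (-3)| < 3/20 / 5 = 3/100.
So any delta <= 3/100 works. Conversely, if delta > 3/100, then x = -3 + 3/100 satisfies |x - (-3)| = 3/100 < delta but |f(x) - f(-3)| = 5 * 3/100 = 3/20, which is not < 3/20; so no larger delta works.
Hence the largest such delta is 3/100.

3/100


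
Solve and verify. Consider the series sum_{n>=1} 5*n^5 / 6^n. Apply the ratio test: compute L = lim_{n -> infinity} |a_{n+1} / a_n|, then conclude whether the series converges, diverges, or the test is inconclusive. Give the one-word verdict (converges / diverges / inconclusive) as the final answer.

Let a_n denote the general term. Form the ratio a_{n+1}/a_n and simplify:
a_{n+1}/a_n = (n + 1)^5/(6*n^5)
Take the limit as n -> infinity: L = 1/6.
Since L = 1/6 < 1, the ratio test implies the series converges.

converges


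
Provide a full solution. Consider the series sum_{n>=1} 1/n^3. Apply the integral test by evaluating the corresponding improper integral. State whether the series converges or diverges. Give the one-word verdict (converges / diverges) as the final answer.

Let f(x) = x^(-3). Then f is positive, continuous, and decreasing on [1, infinity), so the integral test applies.
Compute the improper integral int_{1}^infinity f(x) dx:
  antiderivative F(x) = -1/(2*x^2).
  As x -> infinity, F(x) -> 0 (since p = 3 > 1).
  So int = F(infinity) - F(1) = 0 - (-1/2) = 1/2.
  Finite, so by the integral test, the series converges.

converges


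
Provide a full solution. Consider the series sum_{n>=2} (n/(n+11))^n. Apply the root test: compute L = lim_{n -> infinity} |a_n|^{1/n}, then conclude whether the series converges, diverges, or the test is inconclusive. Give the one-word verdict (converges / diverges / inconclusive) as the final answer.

Let a_n denote the general term. Form |a_n|^(1/n) and simplify:
|a_n|^(1/n) = n/(n + 11)
Take the limit as n -> infinity: L = 1.
Since L = 1, the root test is inconclusive. (In fact a_n = (n/(n+11))^n -> e^(-11) != 0, so the nth-term test shows divergence; but the root test itself gives no conclusion.)

inconclusive


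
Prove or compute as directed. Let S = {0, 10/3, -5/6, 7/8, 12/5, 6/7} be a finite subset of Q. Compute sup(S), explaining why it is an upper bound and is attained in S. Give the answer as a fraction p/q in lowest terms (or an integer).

S is finite, so sup(S) = max(S).
Sorted decreasing:
10/3, 12/5, 7/8, 6/7, 0, -5/6
The extremum is 10/3.
For every x in S, x <= 10/3. And 10/3 is in S, so it is attained.
Therefore sup(S) = 10/3.

10/3


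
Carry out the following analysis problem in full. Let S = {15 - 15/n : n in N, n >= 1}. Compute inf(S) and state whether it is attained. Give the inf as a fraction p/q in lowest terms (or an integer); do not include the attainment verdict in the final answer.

Analysis:
- Values: 0, 15/2, 10, 45/4, ... strictly increasing.
- Minimum is 0 (n=1); inf = 0 (attained).
- 15 - 15/n -> 15 from below; sup = 15, not attained.
Conclusion: inf(S) = 0, attained in S.

0


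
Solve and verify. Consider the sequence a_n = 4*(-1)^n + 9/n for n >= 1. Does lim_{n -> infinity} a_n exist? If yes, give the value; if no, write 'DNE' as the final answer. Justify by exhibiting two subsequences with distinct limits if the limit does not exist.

Examine the behaviour of a_n along subsequences.
a_{2k} = 4 + 9/(2k) -> 4. a_{2k+1} = -4 + 9/(2k+1) -> -4.
Since these two subsequential limits are 4 and -4, distinct, the full sequence cannot converge (a convergent sequence has all subsequences tending to the same limit). So lim a_n does not exist.

DNE


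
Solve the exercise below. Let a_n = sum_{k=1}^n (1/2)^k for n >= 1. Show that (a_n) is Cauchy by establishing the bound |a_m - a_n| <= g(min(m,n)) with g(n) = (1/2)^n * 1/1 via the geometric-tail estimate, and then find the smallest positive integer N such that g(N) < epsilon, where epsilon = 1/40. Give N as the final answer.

For m > n >= 1: |a_m - a_n| = sum_{k=n+1}^m (1/2)^k < sum_{k=n+1}^infinity (1/2)^k = (1/2)^(n+1) / (1 - 1/2) = (1/2)^n * (1/2) * (2/1) = (1/2)^n * 1/1.
So g(n) = (1/2)^n / 1. Since g(n) -> 0, (a_n) is Cauchy.
Now solve g(N) < 1/40: (1/2)^N / 1 < 1/40 <=> 2^N > 1 / (1 * 1/40) = 40.
Check powers of 2: 2^5 = 32 <= 40, 2^6 = 64 > 40.
So the smallest such N is 6. Check: g(6) = 1/(1 * 64) = 1/64 < 1/40.

6


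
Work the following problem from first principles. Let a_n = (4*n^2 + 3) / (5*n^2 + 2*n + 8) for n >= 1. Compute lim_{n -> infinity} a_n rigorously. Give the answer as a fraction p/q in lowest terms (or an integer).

Divide numerator and denominator by n^2, the highest power:
numerator / n^2 = 4 + 3/n^2
denominator / n^2 = 5 + 2/n + 8/n^2
As n -> infinity, all terms of the form c/n^k (k >= 1) tend to 0.
So numerator / n^2 -> 4 and denominator / n^2 -> 5.
Therefore lim a_n = 4/5.

4/5


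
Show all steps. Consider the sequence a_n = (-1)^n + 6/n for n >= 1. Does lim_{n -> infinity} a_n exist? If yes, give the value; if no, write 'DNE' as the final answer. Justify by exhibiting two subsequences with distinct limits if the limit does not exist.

Examine the behaviour of a_n along subsequences.
a_{2k} = 1 + 6/(2k) -> 1. a_{2k+1} = -1 + 6/(2k+1) -> -1.
Since these two subsequential limits are 1 and -1, distinct, the full sequence cannot converge (a convergent sequence has all subsequences tending to the same limit). So lim a_n does not exist.

DNE


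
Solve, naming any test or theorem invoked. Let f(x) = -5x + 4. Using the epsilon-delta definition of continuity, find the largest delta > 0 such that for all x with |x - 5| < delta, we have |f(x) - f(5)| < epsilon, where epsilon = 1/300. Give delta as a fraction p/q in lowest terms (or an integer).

We compute f(5) = -5*(5) + 4 = -21.
|f(x) - f(5)| = |-5x + 4 - (-21)| = |-5(x - 5)| = 5|x - 5|.
We need 5|x - 5| < 1/300, i.e. |x - 5| < 1/300 / 5 = 1/1500.
So any delta <= 1/1500 works. Conversely, if delta > 1/1500, then x = 5 + 1/1500 satisfies |x - 5| = 1/1500 < delta but |f(x) - f(5)| = 5 * 1/1500 = 1/300, which is not < 1/300; so no larger delta works.
Hence the largest such delta is 1/1500.

1/1500


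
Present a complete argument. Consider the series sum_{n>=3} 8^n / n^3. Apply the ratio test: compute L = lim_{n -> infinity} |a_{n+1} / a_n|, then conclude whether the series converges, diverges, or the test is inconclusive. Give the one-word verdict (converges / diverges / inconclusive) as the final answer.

Let a_n denote the general term. Form the ratio a_{n+1}/a_n and simplify:
a_{n+1}/a_n = 8*n^3/(n + 1)^3
Take the limit as n -> infinity: L = 8.
Since L = 8 > 1 (or L = infinity), the ratio test implies the series diverges.

diverges


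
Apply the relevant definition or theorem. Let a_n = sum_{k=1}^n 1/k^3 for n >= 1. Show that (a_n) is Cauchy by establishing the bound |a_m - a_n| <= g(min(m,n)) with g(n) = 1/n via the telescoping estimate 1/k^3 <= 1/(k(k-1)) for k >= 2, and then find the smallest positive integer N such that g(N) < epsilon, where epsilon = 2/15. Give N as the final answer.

For m > n >= 1: |a_m - a_n| = sum_{k=n+1}^m 1/k^3.
Use 1/k^3 <= 1/(k(k-1)) = 1/(k-1) - 1/k for k >= 2 (which holds since k^3 >= k^2 >= k(k-1) for k >= 2):
sum_{k=n+1}^m 1/k^3 <= sum_{k=n+1}^m (1/(k-1) - 1/k) = 1/n - 1/m <= 1/n.
By symmetry the same bound holds with n,m swapped, so |a_m - a_n| <= 1/min(m,n) = g(min(m,n)). Since g(n) -> 0, (a_n) is Cauchy.
Now solve g(N) < 2/15: 1/N < 2/15 <=> N > 1/(2/15) = 15/2.
The smallest integer strictly greater than 15/2 is N = 8.
Check: g(8) = 1/8 < 2/15; g(7) = 1/7 >= 2/15. So N = 8.

8


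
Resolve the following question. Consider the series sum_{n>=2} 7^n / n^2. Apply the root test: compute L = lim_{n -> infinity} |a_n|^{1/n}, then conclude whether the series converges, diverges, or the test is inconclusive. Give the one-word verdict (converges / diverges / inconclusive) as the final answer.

Let a_n denote the general term. Form |a_n|^(1/n) and simplify:
|a_n|^(1/n) = 7/n^(2/n)
Take the limit as n -> infinity: L = 7.
Since L = 7 > 1, the root test implies divergence.

diverges


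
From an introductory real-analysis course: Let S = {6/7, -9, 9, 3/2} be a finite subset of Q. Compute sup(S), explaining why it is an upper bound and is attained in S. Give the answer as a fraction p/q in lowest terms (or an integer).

S is finite, so sup(S) = max(S).
Sorted decreasing:
9, 3/2, 6/7, -9
The extremum is 9.
For every x in S, x <= 9. And 9 is in S, so it is attained.
Therefore sup(S) = 9.

9


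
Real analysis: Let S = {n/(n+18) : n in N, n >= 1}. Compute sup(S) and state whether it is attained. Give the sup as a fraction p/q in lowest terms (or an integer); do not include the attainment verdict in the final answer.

Analysis:
- Values: 1/19, 1/10, 1/7, 2/11, ... strictly increasing.
- Minimum is 1/19 (n=1); inf = 1/19 (attained).
- n/(n+18) = 1 - 18/(n+18) -> 1 from below as n -> infinity, and never equals 1.
- So sup = 1 (not attained).
Conclusion: sup(S) = 1, not attained in S.

1


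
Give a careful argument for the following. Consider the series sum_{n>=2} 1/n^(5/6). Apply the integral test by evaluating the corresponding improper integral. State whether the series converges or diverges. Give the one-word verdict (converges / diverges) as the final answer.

Let f(x) = x^(-5/6). Then f is positive, continuous, and decreasing on [2, infinity), so the integral test applies.
Compute the improper integral int_{2}^infinity f(x) dx:
  antiderivative F(x) = 6*x^(1/6).
  As x -> infinity, F(x) -> infinity (since p = 5/6 < 1).
  So the integral diverges. By the integral test, the series diverges.

diverges


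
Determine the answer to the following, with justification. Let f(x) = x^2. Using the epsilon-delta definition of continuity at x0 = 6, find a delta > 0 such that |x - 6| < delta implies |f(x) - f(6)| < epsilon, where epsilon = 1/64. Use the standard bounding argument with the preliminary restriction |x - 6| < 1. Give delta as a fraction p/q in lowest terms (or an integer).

Factor: |x^2 - (6)^2| = |x - 6| * |x + 6|.
Impose |x - 6| < 1 first. Then |x + 6| = |(x - 6) + 2*(6)| <= |x - 6| + 2*|6| < 1 + 12 = 13.
So |x^2 - (6)^2| < delta * 13.
We need delta * 13 <= 1/64, i.e. delta <= 1/64/13 = 1/832.
Since 1/832 < 1, this is tighter than 1; take delta = 1/832.
So delta = 1/832 works.

1/832


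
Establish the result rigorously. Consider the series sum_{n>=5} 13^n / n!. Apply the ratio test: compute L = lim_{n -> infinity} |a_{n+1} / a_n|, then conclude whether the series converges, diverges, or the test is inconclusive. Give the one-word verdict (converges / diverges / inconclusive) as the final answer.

Let a_n denote the general term. Form the ratio a_{n+1}/a_n and simplify:
a_{n+1}/a_n = 13/(n + 1)
Take the limit as n -> infinity: L = 0.
Since L = 0 < 1, the ratio test implies the series converges.

converges


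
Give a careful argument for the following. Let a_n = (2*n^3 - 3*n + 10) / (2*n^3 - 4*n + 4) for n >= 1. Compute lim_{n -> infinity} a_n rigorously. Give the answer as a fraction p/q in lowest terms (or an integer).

Divide numerator and denominator by n^3, the highest power:
numerator / n^3 = 2 - 3/n^2 + 10/n^3
denominator / n^3 = 2 - 4/n^2 + 4/n^3
As n -> infinity, all terms of the form c/n^k (k >= 1) tend to 0.
So numerator / n^3 -> 2 and denominator / n^3 -> 2.
Therefore lim a_n = 1.

1


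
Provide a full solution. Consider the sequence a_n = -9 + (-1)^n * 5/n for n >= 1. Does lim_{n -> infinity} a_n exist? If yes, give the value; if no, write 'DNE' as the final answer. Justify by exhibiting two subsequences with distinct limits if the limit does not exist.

Examine the behaviour of a_n along subsequences.
Even-n subsequence a_{2k} = -9 + 5/(2k) -> -9. Odd-n subsequence a_{2k+1} = -9 - 5/(2k+1) -> -9. Both tend to -9, which suggests the limit is -9; verify directly.
|a_n - (-9)| = |(-1)^n * 5/n| = 5/n for every n >= 1.
Given epsilon > 0, choose a positive integer N > 5/epsilon. Then for all n >= N, |a_n - (-9)| = 5/n <= 5/N < epsilon.
So by the definition of the limit, lim a_n exists and equals -9.

-9


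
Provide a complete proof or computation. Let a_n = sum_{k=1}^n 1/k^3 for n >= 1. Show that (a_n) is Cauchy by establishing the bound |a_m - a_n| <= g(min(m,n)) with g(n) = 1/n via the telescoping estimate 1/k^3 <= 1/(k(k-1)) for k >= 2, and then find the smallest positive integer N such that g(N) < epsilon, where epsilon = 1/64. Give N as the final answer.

For m > n >= 1: |a_m - a_n| = sum_{k=n+1}^m 1/k^3.
Use 1/k^3 <= 1/(k(k-1)) = 1/(k-1) - 1/k for k >= 2 (which holds since k^3 >= k^2 >= k(k-1) for k >= 2):
sum_{k=n+1}^m 1/k^3 <= sum_{k=n+1}^m (1/(k-1) - 1/k) = 1/n - 1/m <= 1/n.
By symmetry the same bound holds with n,m swapped, so |a_m - a_n| <= 1/min(m,n) = g(min(m,n)). Since g(n) -> 0, (a_n) is Cauchy.
Now solve g(N) < 1/64: 1/N < 1/64 <=> N > 1/(1/64) = 64.
The smallest integer strictly greater than 64 is N = 65.
Check: g(65) = 1/65 < 1/64; g(64) = 1/64 >= 1/64. So N = 65.

65


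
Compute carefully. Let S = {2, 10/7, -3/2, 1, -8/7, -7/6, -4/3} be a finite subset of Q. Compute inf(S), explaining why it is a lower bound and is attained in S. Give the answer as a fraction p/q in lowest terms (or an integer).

S is finite, so inf(S) = min(S).
Sorted increasing:
-3/2, -4/3, -7/6, -8/7, 1, 10/7, 2
The extremum is -3/2.
For every x in S, x >= -3/2. And -3/2 is in S, so it is attained.
Therefore inf(S) = -3/2.

-3/2


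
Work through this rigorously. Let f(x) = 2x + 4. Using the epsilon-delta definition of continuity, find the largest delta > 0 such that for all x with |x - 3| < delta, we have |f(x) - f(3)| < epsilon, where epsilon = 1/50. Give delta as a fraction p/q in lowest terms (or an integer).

We compute f(3) = 2*(3) + 4 = 10.
|f(x) - f(3)| = |2x + 4 - (10)| = |2(x - 3)| = 2|x - 3|.
We need 2|x - 3| < 1/50, i.e. |x - 3| < 1/50 / 2 = 1/100.
So any delta <= 1/100 works. Conversely, if delta > 1/100, then x = 3 + 1/100 satisfies |x - 3| = 1/100 < delta but |f(x) - f(3)| = 2 * 1/100 = 1/50, which is not < 1/50; so no larger delta works.
Hence the largest such delta is 1/100.

1/100
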